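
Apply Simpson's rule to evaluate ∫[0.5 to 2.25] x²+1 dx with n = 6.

f(x) = x²+1
a = 0.5, b = 2.25, n = 6
h = (b - a)/n = 0.291667

Simpson's rule: (h/3)[f(x₀) + 4f(x₁) + 2f(x₂) + ... + f(xₙ)]

x_0 = 0.5000, f(x_0) = 1.250000, coefficient = 1
x_1 = 0.7917, f(x_1) = 1.626736, coefficient = 4
x_2 = 1.0833, f(x_2) = 2.173611, coefficient = 2
x_3 = 1.3750, f(x_3) = 2.890625, coefficient = 4
x_4 = 1.6667, f(x_4) = 3.777778, coefficient = 2
x_5 = 1.9583, f(x_5) = 4.835069, coefficient = 4
x_6 = 2.2500, f(x_6) = 6.062500, coefficient = 1

I ≈ (0.291667/3) × 56.625000 = 5.505208
Exact value: 5.505208
Error: 0.000000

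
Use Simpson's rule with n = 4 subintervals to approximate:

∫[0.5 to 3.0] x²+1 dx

f(x) = x²+1
a = 0.5, b = 3.0, n = 4
h = (b - a)/n = 0.625000

Simpson's rule: (h/3)[f(x₀) + 4f(x₁) + 2f(x₂) + ... + f(xₙ)]

x_0 = 0.5000, f(x_0) = 1.250000, coefficient = 1
x_1 = 1.1250, f(x_1) = 2.265625, coefficient = 4
x_2 = 1.7500, f(x_2) = 4.062500, coefficient = 2
x_3 = 2.3750, f(x_3) = 6.640625, coefficient = 4
x_4 = 3.0000, f(x_4) = 10.000000, coefficient = 1

I ≈ (0.625000/3) × 55.000000 = 11.458333
Exact value: 11.458333
Error: 0.000000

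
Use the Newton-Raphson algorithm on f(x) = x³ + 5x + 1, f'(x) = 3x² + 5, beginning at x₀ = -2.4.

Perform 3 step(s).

f(x) = x³ + 5x + 1
f'(x) = 3x² + 5
x₀ = -2.4

Newton-Raphson formula: x_{n+1} = x_n - f(x_n)/f'(x_n)

Iteration 1:
  f(-2.400000) = -24.824000
  f'(-2.400000) = 22.280000
  x_1 = -2.400000 - (-24.824000)/22.280000 = -1.285817
Iteration 2:
  f(-1.285817) = -7.554958
  f'(-1.285817) = 9.959975
  x_2 = -1.285817 - (-7.554958)/9.959975 = -0.527285
Iteration 3:
  f(-0.527285) = -1.783026
  f'(-0.527285) = 5.834089
  x_3 = -0.527285 - (-1.783026)/5.834089 = -0.221663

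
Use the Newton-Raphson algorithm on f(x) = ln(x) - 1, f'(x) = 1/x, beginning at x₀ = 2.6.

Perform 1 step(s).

f(x) = ln(x) - 1
f'(x) = 1/x
x₀ = 2.6

Newton-Raphson formula: x_{n+1} = x_n - f(x_n)/f'(x_n)

Iteration 1:
  f(2.600000) = -0.044489
  f'(2.600000) = 0.384615
  x_1 = 2.600000 - (-0.044489)/0.384615 = 2.715670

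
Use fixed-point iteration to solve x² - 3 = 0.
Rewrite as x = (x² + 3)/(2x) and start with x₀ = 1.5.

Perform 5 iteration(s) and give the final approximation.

Equation: x² - 3 = 0
Fixed-point form: x = (x² + 3)/(2x)
x₀ = 1.5

x_1 = g(1.500000) = 1.750000
x_2 = g(1.750000) = 1.732143
x_3 = g(1.732143) = 1.732051
x_4 = g(1.732051) = 1.732051
x_5 = g(1.732051) = 1.732051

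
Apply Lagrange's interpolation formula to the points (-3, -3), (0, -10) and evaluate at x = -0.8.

Lagrange interpolation formula:
P(x) = Σ yᵢ × Lᵢ(x)
where Lᵢ(x) = Π_{j≠i} (x - xⱼ)/(xᵢ - xⱼ)

L_0(-0.8) = (-0.8 - 0)/(-3 - 0) = 0.266667
L_1(-0.8) = (-0.8 - (-3))/(0 - (-3)) = 0.733333

P(-0.8) = (-3)×L_0(-0.8) + (-10)×L_1(-0.8)
P(-0.8) = -8.133333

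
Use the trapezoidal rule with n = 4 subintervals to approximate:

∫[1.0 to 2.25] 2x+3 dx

f(x) = 2x+3
a = 1.0, b = 2.25, n = 4
h = (b - a)/n = 0.312500

Trapezoidal rule: (h/2)[f(x₀) + 2f(x₁) + 2f(x₂) + ... + f(xₙ)]

x_0 = 1.0000, f(x_0) = 5.000000, coefficient = 1
x_1 = 1.3125, f(x_1) = 5.625000, coefficient = 2
x_2 = 1.6250, f(x_2) = 6.250000, coefficient = 2
x_3 = 1.9375, f(x_3) = 6.875000, coefficient = 2
x_4 = 2.2500, f(x_4) = 7.500000, coefficient = 1

I ≈ (0.312500/2) × 50.000000 = 7.812500
Exact value: 7.812500
Error: 0.000000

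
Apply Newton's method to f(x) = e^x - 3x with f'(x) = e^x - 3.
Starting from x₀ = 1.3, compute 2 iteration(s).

f(x) = e^x - 3x
f'(x) = e^x - 3
x₀ = 1.3

Newton-Raphson formula: x_{n+1} = x_n - f(x_n)/f'(x_n)

Iteration 1:
  f(1.300000) = -0.230703
  f'(1.300000) = 0.669297
  x_1 = 1.300000 - (-0.230703)/0.669297 = 1.644695
Iteration 2:
  f(1.644695) = 0.245345
  f'(1.644695) = 2.179431
  x_2 = 1.644695 - 0.245345/2.179431 = 1.532122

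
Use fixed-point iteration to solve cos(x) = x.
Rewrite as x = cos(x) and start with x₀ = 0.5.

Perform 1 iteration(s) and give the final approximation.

Equation: cos(x) = x
Fixed-point form: x = cos(x)
x₀ = 0.5

x_1 = g(0.500000) = 0.877583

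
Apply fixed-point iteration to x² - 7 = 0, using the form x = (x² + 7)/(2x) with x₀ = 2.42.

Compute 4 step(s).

Equation: x² - 7 = 0
Fixed-point form: x = (x² + 7)/(2x)
x₀ = 2.42

x_1 = g(2.420000) = 2.656281
x_2 = g(2.656281) = 2.645772
x_3 = g(2.645772) = 2.645751
x_4 = g(2.645751) = 2.645751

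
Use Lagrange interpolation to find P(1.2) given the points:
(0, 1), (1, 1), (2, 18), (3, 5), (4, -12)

Lagrange interpolation formula:
P(x) = Σ yᵢ × Lᵢ(x)
where Lᵢ(x) = Π_{j≠i} (x - xⱼ)/(xᵢ - xⱼ)

L_0(1.2) = (1.2 - 1)/(0 - 1) × (1.2 - 2)/(0 - 2) × (1.2 - 3)/(0 - 3) × (1.2 - 4)/(0 - 4) = -0.033600
L_1(1.2) = (1.2 - 0)/(1 - 0) × (1.2 - 2)/(1 - 2) × (1.2 - 3)/(1 - 3) × (1.2 - 4)/(1 - 4) = 0.806400
L_2(1.2) = (1.2 - 0)/(2 - 0) × (1.2 - 1)/(2 - 1) × (1.2 - 3)/(2 - 3) × (1.2 - 4)/(2 - 4) = 0.302400
L_3(1.2) = (1.2 - 0)/(3 - 0) × (1.2 - 1)/(3 - 1) × (1.2 - 2)/(3 - 2) × (1.2 - 4)/(3 - 4) = -0.089600
L_4(1.2) = (1.2 - 0)/(4 - 0) × (1.2 - 1)/(4 - 1) × (1.2 - 2)/(4 - 2) × (1.2 - 3)/(4 - 3) = 0.014400

P(1.2) = 1×L_0(1.2) + 1×L_1(1.2) + 18×L_2(1.2) + 5×L_3(1.2) + (-12)×L_4(1.2)
P(1.2) = 5.595200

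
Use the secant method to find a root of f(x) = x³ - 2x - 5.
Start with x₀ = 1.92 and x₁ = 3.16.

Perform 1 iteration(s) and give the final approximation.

f(x) = x³ - 2x - 5
x₀ = 1.92, x₁ = 3.16

Secant formula: x_{n+1} = x_n - f(x_n)(x_n - x_{n-1})/(f(x_n) - f(x_{n-1}))

Iteration 1:
  f(1.920000) = -1.762112
  f(3.160000) = 20.234496
  x_2 = 3.160000 - 20.234496×(3.160000 - 1.920000)/(20.234496 - (-1.762112))
       = 2.019334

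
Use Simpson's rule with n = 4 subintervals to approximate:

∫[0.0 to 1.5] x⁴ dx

f(x) = x⁴
a = 0.0, b = 1.5, n = 4
h = (b - a)/n = 0.375000

Simpson's rule: (h/3)[f(x₀) + 4f(x₁) + 2f(x₂) + ... + f(xₙ)]

x_0 = 0.0000, f(x_0) = 0.000000, coefficient = 1
x_1 = 0.3750, f(x_1) = 0.019775, coefficient = 4
x_2 = 0.7500, f(x_2) = 0.316406, coefficient = 2
x_3 = 1.1250, f(x_3) = 1.601807, coefficient = 4
x_4 = 1.5000, f(x_4) = 5.062500, coefficient = 1

I ≈ (0.375000/3) × 12.181641 = 1.522705
Exact value: 1.518750
Error: 0.003955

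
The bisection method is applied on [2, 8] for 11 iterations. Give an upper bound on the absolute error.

Bisection error bound: |error| ≤ (b-a)/2^n
|error| ≤ (8 - 2)/2^11 = 6/2^11
|error| ≤ 0.0029296875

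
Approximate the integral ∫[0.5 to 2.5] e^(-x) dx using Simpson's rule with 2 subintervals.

f(x) = e^(-x)
a = 0.5, b = 2.5, n = 2
h = (b - a)/n = 1.000000

Simpson's rule: (h/3)[f(x₀) + 4f(x₁) + 2f(x₂) + ... + f(xₙ)]

x_0 = 0.5000, f(x_0) = 0.606531, coefficient = 1
x_1 = 1.5000, f(x_1) = 0.223130, coefficient = 4
x_2 = 2.5000, f(x_2) = 0.082085, coefficient = 1

I ≈ (1.000000/3) × 1.581136 = 0.527045
Exact value: 0.524446
Error: 0.002600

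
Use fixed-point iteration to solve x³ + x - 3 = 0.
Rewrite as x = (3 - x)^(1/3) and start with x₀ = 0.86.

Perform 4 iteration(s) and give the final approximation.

Equation: x³ + x - 3 = 0
Fixed-point form: x = (3 - x)^(1/3)
x₀ = 0.86

x_1 = g(0.860000) = 1.288659
x_2 = g(1.288659) = 1.196131
x_3 = g(1.196131) = 1.217311
x_4 = g(1.217311) = 1.212528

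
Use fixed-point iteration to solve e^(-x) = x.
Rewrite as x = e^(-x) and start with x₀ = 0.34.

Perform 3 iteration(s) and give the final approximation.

Equation: e^(-x) = x
Fixed-point form: x = e^(-x)
x₀ = 0.34

x_1 = g(0.340000) = 0.711770
x_2 = g(0.711770) = 0.490775
x_3 = g(0.490775) = 0.612152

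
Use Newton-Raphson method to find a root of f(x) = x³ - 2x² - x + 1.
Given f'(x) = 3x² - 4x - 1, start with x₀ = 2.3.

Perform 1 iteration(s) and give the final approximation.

f(x) = x³ - 2x² - x + 1
f'(x) = 3x² - 4x - 1
x₀ = 2.3

Newton-Raphson formula: x_{n+1} = x_n - f(x_n)/f'(x_n)

Iteration 1:
  f(2.300000) = 0.287000
  f'(2.300000) = 5.670000
  x_1 = 2.300000 - 0.287000/5.670000 = 2.249383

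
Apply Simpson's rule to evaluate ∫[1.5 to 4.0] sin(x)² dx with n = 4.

f(x) = sin(x)²
a = 1.5, b = 4.0, n = 4
h = (b - a)/n = 0.625000

Simpson's rule: (h/3)[f(x₀) + 4f(x₁) + 2f(x₂) + ... + f(xₙ)]

x_0 = 1.5000, f(x_0) = 0.994996, coefficient = 1
x_1 = 2.1250, f(x_1) = 0.723044, coefficient = 4
x_2 = 2.7500, f(x_2) = 0.145665, coefficient = 2
x_3 = 3.3750, f(x_3) = 0.053497, coefficient = 4
x_4 = 4.0000, f(x_4) = 0.572750, coefficient = 1

I ≈ (0.625000/3) × 4.965239 = 1.034425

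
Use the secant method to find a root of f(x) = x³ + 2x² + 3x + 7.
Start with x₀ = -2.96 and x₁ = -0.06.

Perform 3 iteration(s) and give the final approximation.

f(x) = x³ + 2x² + 3x + 7
x₀ = -2.96, x₁ = -0.06

Secant formula: x_{n+1} = x_n - f(x_n)(x_n - x_{n-1})/(f(x_n) - f(x_{n-1}))

Iteration 1:
  f(-2.960000) = -10.291136
  f(-0.060000) = 6.826984
  x_2 = -0.060000 - 6.826984×(-0.060000 - (-2.960000))/(6.826984 - (-10.291136))
       = -1.216567
Iteration 2:
  f(-0.060000) = 6.826984
  f(-1.216567) = 4.509807
  x_3 = -1.216567 - 4.509807×(-1.216567 - (-0.060000))/(4.509807 - 6.826984)
       = -3.467537
Iteration 3:
  f(-1.216567) = 4.509807
  f(-3.467537) = -21.047996
  x_4 = -3.467537 - (-21.047996)×(-3.467537 - (-1.216567))/(-21.047996 - 4.509807)
       = -1.613762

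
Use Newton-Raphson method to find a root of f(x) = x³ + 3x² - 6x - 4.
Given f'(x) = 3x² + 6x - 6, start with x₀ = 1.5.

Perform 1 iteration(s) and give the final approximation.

f(x) = x³ + 3x² - 6x - 4
f'(x) = 3x² + 6x - 6
x₀ = 1.5

Newton-Raphson formula: x_{n+1} = x_n - f(x_n)/f'(x_n)

Iteration 1:
  f(1.500000) = -2.875000
  f'(1.500000) = 9.750000
  x_1 = 1.500000 - (-2.875000)/9.750000 = 1.794872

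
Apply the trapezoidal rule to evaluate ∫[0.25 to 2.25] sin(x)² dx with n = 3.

f(x) = sin(x)²
a = 0.25, b = 2.25, n = 3
h = (b - a)/n = 0.666667

Trapezoidal rule: (h/2)[f(x₀) + 2f(x₁) + 2f(x₂) + ... + f(xₙ)]

x_0 = 0.2500, f(x_0) = 0.061209, coefficient = 1
x_1 = 0.9167, f(x_1) = 0.629766, coefficient = 2
x_2 = 1.5833, f(x_2) = 0.999843, coefficient = 2
x_3 = 2.2500, f(x_3) = 0.605398, coefficient = 1

I ≈ (0.666667/2) × 3.925824 = 1.308608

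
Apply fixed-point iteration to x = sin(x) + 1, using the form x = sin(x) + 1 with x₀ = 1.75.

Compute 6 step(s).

Equation: x = sin(x) + 1
Fixed-point form: x = sin(x) + 1
x₀ = 1.75

x_1 = g(1.750000) = 1.983986
x_2 = g(1.983986) = 1.915845
x_3 = g(1.915845) = 1.941059
x_4 = g(1.941059) = 1.932232
x_5 = g(1.932232) = 1.935390
x_6 = g(1.935390) = 1.934269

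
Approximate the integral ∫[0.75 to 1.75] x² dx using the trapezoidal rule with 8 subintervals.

f(x) = x²
a = 0.75, b = 1.75, n = 8
h = (b - a)/n = 0.125000

Trapezoidal rule: (h/2)[f(x₀) + 2f(x₁) + 2f(x₂) + ... + f(xₙ)]

x_0 = 0.7500, f(x_0) = 0.562500, coefficient = 1
x_1 = 0.8750, f(x_1) = 0.765625, coefficient = 2
x_2 = 1.0000, f(x_2) = 1.000000, coefficient = 2
x_3 = 1.1250, f(x_3) = 1.265625, coefficient = 2
x_4 = 1.2500, f(x_4) = 1.562500, coefficient = 2
x_5 = 1.3750, f(x_5) = 1.890625, coefficient = 2
x_6 = 1.5000, f(x_6) = 2.250000, coefficient = 2
x_7 = 1.6250, f(x_7) = 2.640625, coefficient = 2
x_8 = 1.7500, f(x_8) = 3.062500, coefficient = 1

I ≈ (0.125000/2) × 26.375000 = 1.648438
Exact value: 1.645833
Error: 0.002604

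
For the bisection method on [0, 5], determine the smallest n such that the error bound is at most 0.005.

We need (b-a)/2^n ≤ 0.005
(5 - 0)/2^n ≤ 0.005
5/2^n ≤ 0.005
2^n ≥ 1000
n ≥ log₂(1000) = 9.97
n ≥ 10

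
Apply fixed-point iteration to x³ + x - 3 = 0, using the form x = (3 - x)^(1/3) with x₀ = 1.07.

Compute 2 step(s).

Equation: x³ + x - 3 = 0
Fixed-point form: x = (3 - x)^(1/3)
x₀ = 1.07

x_1 = g(1.070000) = 1.245047
x_2 = g(1.245047) = 1.206207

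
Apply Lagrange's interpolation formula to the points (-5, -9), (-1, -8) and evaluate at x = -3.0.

Lagrange interpolation formula:
P(x) = Σ yᵢ × Lᵢ(x)
where Lᵢ(x) = Π_{j≠i} (x - xⱼ)/(xᵢ - xⱼ)

L_0(-3.0) = (-3.0 - (-1))/(-5 - (-1)) = 0.500000
L_1(-3.0) = (-3.0 - (-5))/(-1 - (-5)) = 0.500000

P(-3.0) = (-9)×L_0(-3.0) + (-8)×L_1(-3.0)
P(-3.0) = -8.500000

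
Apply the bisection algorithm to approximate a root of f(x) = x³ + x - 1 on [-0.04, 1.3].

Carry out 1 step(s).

f(x) = x³ + x - 1
Initial interval: [-0.04, 1.3]

Iteration 1:
  c_1 = (-0.040000 + 1.300000)/2 = 0.630000
  f(c_1) = f(0.630000) = -0.119953
  f(a) × f(c) ≥ 0, new interval: [0.630000, 1.300000]

After 1 iteration(s), the approximation is c_1 = 0.630000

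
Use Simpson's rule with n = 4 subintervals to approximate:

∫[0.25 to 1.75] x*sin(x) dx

f(x) = x*sin(x)
a = 0.25, b = 1.75, n = 4
h = (b - a)/n = 0.375000

Simpson's rule: (h/3)[f(x₀) + 4f(x₁) + 2f(x₂) + ... + f(xₙ)]

x_0 = 0.2500, f(x_0) = 0.061851, coefficient = 1
x_1 = 0.6250, f(x_1) = 0.365686, coefficient = 4
x_2 = 1.0000, f(x_2) = 0.841471, coefficient = 2
x_3 = 1.3750, f(x_3) = 1.348728, coefficient = 4
x_4 = 1.7500, f(x_4) = 1.721975, coefficient = 1

I ≈ (0.375000/3) × 10.324423 = 1.290553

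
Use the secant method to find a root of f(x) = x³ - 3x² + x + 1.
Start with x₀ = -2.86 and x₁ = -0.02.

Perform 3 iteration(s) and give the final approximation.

f(x) = x³ - 3x² + x + 1
x₀ = -2.86, x₁ = -0.02

Secant formula: x_{n+1} = x_n - f(x_n)(x_n - x_{n-1})/(f(x_n) - f(x_{n-1}))

Iteration 1:
  f(-2.860000) = -49.792456
  f(-0.020000) = 0.978792
  x_2 = -0.020000 - 0.978792×(-0.020000 - (-2.860000))/(0.978792 - (-49.792456))
       = -0.074751
Iteration 2:
  f(-0.020000) = 0.978792
  f(-0.074751) = 0.908068
  x_3 = -0.074751 - 0.908068×(-0.074751 - (-0.020000))/(0.908068 - 0.978792)
       = -0.777734
Iteration 3:
  f(-0.074751) = 0.908068
  f(-0.777734) = -2.062774
  x_4 = -0.777734 - (-2.062774)×(-0.777734 - (-0.074751))/(-2.062774 - 0.908068)
       = -0.289625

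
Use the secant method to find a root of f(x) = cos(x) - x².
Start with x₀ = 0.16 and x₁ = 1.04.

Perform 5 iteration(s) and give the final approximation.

f(x) = cos(x) - x²
x₀ = 0.16, x₁ = 1.04

Secant formula: x_{n+1} = x_n - f(x_n)(x_n - x_{n-1})/(f(x_n) - f(x_{n-1}))

Iteration 1:
  f(0.160000) = 0.961627
  f(1.040000) = -0.575380
  x_2 = 1.040000 - (-0.575380)×(1.040000 - 0.160000)/(-0.575380 - 0.961627)
       = 0.710571
Iteration 2:
  f(1.040000) = -0.575380
  f(0.710571) = 0.253078
  x_3 = 0.710571 - 0.253078×(0.710571 - 1.040000)/(0.253078 - (-0.575380))
       = 0.811205
Iteration 3:
  f(0.710571) = 0.253078
  f(0.811205) = 0.030571
  x_4 = 0.811205 - 0.030571×(0.811205 - 0.710571)/(0.030571 - 0.253078)
       = 0.825032
Iteration 4:
  f(0.811205) = 0.030571
  f(0.825032) = -0.002144
  x_5 = 0.825032 - (-0.002144)×(0.825032 - 0.811205)/(-0.002144 - 0.030571)
       = 0.824126
Iteration 5:
  f(0.825032) = -0.002144
  f(0.824126) = 0.000016
  x_6 = 0.824126 - 0.000016×(0.824126 - 0.825032)/(0.000016 - (-0.002144))
       = 0.824132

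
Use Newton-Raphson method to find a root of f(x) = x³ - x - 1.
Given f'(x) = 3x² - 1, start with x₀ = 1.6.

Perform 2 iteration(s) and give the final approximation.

f(x) = x³ - x - 1
f'(x) = 3x² - 1
x₀ = 1.6

Newton-Raphson formula: x_{n+1} = x_n - f(x_n)/f'(x_n)

Iteration 1:
  f(1.600000) = 1.496000
  f'(1.600000) = 6.680000
  x_1 = 1.600000 - 1.496000/6.680000 = 1.376048
Iteration 2:
  f(1.376048) = 0.229510
  f'(1.376048) = 4.680524
  x_2 = 1.376048 - 0.229510/4.680524 = 1.327013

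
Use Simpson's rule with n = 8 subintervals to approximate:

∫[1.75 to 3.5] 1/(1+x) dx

f(x) = 1/(1+x)
a = 1.75, b = 3.5, n = 8
h = (b - a)/n = 0.218750

Simpson's rule: (h/3)[f(x₀) + 4f(x₁) + 2f(x₂) + ... + f(xₙ)]

x_0 = 1.7500, f(x_0) = 0.363636, coefficient = 1
x_1 = 1.9688, f(x_1) = 0.336842, coefficient = 4
x_2 = 2.1875, f(x_2) = 0.313725, coefficient = 2
x_3 = 2.4062, f(x_3) = 0.293578, coefficient = 4
x_4 = 2.6250, f(x_4) = 0.275862, coefficient = 2
x_5 = 2.8438, f(x_5) = 0.260163, coefficient = 4
x_6 = 3.0625, f(x_6) = 0.246154, coefficient = 2
x_7 = 3.2812, f(x_7) = 0.233577, coefficient = 4
x_8 = 3.5000, f(x_8) = 0.222222, coefficient = 1

I ≈ (0.218750/3) × 6.753979 = 0.492478
Exact value: 0.492476
Error: 0.000001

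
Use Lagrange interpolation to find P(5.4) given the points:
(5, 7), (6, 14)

Lagrange interpolation formula:
P(x) = Σ yᵢ × Lᵢ(x)
where Lᵢ(x) = Π_{j≠i} (x - xⱼ)/(xᵢ - xⱼ)

L_0(5.4) = (5.4 - 6)/(5 - 6) = 0.600000
L_1(5.4) = (5.4 - 5)/(6 - 5) = 0.400000

P(5.4) = 7×L_0(5.4) + 14×L_1(5.4)
P(5.4) = 9.800000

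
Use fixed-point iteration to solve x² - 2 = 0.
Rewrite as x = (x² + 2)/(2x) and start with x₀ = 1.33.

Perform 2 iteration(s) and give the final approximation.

Equation: x² - 2 = 0
Fixed-point form: x = (x² + 2)/(2x)
x₀ = 1.33

x_1 = g(1.330000) = 1.416880
x_2 = g(1.416880) = 1.414216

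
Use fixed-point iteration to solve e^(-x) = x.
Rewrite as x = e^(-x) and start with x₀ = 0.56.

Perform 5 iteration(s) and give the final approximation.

Equation: e^(-x) = x
Fixed-point form: x = e^(-x)
x₀ = 0.56

x_1 = g(0.560000) = 0.571209
x_2 = g(0.571209) = 0.564842
x_3 = g(0.564842) = 0.568450
x_4 = g(0.568450) = 0.566403
x_5 = g(0.566403) = 0.567563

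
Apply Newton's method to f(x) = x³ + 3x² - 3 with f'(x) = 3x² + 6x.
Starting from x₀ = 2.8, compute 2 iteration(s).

f(x) = x³ + 3x² - 3
f'(x) = 3x² + 6x
x₀ = 2.8

Newton-Raphson formula: x_{n+1} = x_n - f(x_n)/f'(x_n)

Iteration 1:
  f(2.800000) = 42.472000
  f'(2.800000) = 40.320000
  x_1 = 2.800000 - 42.472000/40.320000 = 1.746627
Iteration 2:
  f(1.746627) = 11.480563
  f'(1.746627) = 19.631879
  x_2 = 1.746627 - 11.480563/19.631879 = 1.161835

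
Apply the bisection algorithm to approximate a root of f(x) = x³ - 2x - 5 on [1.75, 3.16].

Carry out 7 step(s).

f(x) = x³ - 2x - 5
Initial interval: [1.75, 3.16]

Iteration 1:
  c_1 = (1.750000 + 3.160000)/2 = 2.455000
  f(c_1) = f(2.455000) = 4.886346
  f(a) × f(c) < 0, new interval: [1.750000, 2.455000]
Iteration 2:
  c_2 = (1.750000 + 2.455000)/2 = 2.102500
  f(c_2) = f(2.102500) = 0.089114
  f(a) × f(c) < 0, new interval: [1.750000, 2.102500]
Iteration 3:
  c_3 = (1.750000 + 2.102500)/2 = 1.926250
  f(c_3) = f(1.926250) = -1.705267
  f(a) × f(c) ≥ 0, new interval: [1.926250, 2.102500]
Iteration 4:
  c_4 = (1.926250 + 2.102500)/2 = 2.014375
  f(c_4) = f(2.014375) = -0.855007
  f(a) × f(c) ≥ 0, new interval: [2.014375, 2.102500]
Iteration 5:
  c_5 = (2.014375 + 2.102500)/2 = 2.058438
  f(c_5) = f(2.058438) = -0.394936
  f(a) × f(c) ≥ 0, new interval: [2.058438, 2.102500]
Iteration 6:
  c_6 = (2.058438 + 2.102500)/2 = 2.080469
  f(c_6) = f(2.080469) = -0.155940
  f(a) × f(c) ≥ 0, new interval: [2.080469, 2.102500]
Iteration 7:
  c_7 = (2.080469 + 2.102500)/2 = 2.091484
  f(c_7) = f(2.091484) = -0.034174
  f(a) × f(c) ≥ 0, new interval: [2.091484, 2.102500]

After 7 iteration(s), the approximation is c_7 = 2.091484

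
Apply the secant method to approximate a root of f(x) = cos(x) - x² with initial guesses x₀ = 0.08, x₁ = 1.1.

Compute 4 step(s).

f(x) = cos(x) - x²
x₀ = 0.08, x₁ = 1.1

Secant formula: x_{n+1} = x_n - f(x_n)(x_n - x_{n-1})/(f(x_n) - f(x_{n-1}))

Iteration 1:
  f(0.080000) = 0.990402
  f(1.100000) = -0.756404
  x_2 = 1.100000 - (-0.756404)×(1.100000 - 0.080000)/(-0.756404 - 0.990402)
       = 0.658318
Iteration 2:
  f(1.100000) = -0.756404
  f(0.658318) = 0.357639
  x_3 = 0.658318 - 0.357639×(0.658318 - 1.100000)/(0.357639 - (-0.756404))
       = 0.800111
Iteration 3:
  f(0.658318) = 0.357639
  f(0.800111) = 0.056450
  x_4 = 0.800111 - 0.056450×(0.800111 - 0.658318)/(0.056450 - 0.357639)
       = 0.826686
Iteration 4:
  f(0.800111) = 0.056450
  f(0.826686) = -0.006092
  x_5 = 0.826686 - (-0.006092)×(0.826686 - 0.800111)/(-0.006092 - 0.056450)
       = 0.824097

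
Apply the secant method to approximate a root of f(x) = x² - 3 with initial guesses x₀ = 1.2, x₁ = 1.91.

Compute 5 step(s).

f(x) = x² - 3
x₀ = 1.2, x₁ = 1.91

Secant formula: x_{n+1} = x_n - f(x_n)(x_n - x_{n-1})/(f(x_n) - f(x_{n-1}))

Iteration 1:
  f(1.200000) = -1.560000
  f(1.910000) = 0.648100
  x_2 = 1.910000 - 0.648100×(1.910000 - 1.200000)/(0.648100 - (-1.560000))
       = 1.701608
Iteration 2:
  f(1.910000) = 0.648100
  f(1.701608) = -0.104531
  x_3 = 1.701608 - (-0.104531)×(1.701608 - 1.910000)/(-0.104531 - 0.648100)
       = 1.730551
Iteration 3:
  f(1.701608) = -0.104531
  f(1.730551) = -0.005194
  x_4 = 1.730551 - (-0.005194)×(1.730551 - 1.701608)/(-0.005194 - (-0.104531))
       = 1.732064
Iteration 4:
  f(1.730551) = -0.005194
  f(1.732064) = 0.000046
  x_5 = 1.732064 - 0.000046×(1.732064 - 1.730551)/(0.000046 - (-0.005194))
       = 1.732051
Iteration 5:
  f(1.732064) = 0.000046
  f(1.732051) = 0.000000
  x_6 = 1.732051 - 0.000000×(1.732051 - 1.732064)/(0.000000 - 0.000046)
       = 1.732051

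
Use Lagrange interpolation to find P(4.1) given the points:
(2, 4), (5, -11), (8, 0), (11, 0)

Lagrange interpolation formula:
P(x) = Σ yᵢ × Lᵢ(x)
where Lᵢ(x) = Π_{j≠i} (x - xⱼ)/(xᵢ - xⱼ)

L_0(4.1) = (4.1 - 5)/(2 - 5) × (4.1 - 8)/(2 - 8) × (4.1 - 11)/(2 - 11) = 0.149500
L_1(4.1) = (4.1 - 2)/(5 - 2) × (4.1 - 8)/(5 - 8) × (4.1 - 11)/(5 - 11) = 1.046500
L_2(4.1) = (4.1 - 2)/(8 - 2) × (4.1 - 5)/(8 - 5) × (4.1 - 11)/(8 - 11) = -0.241500
L_3(4.1) = (4.1 - 2)/(11 - 2) × (4.1 - 5)/(11 - 5) × (4.1 - 8)/(11 - 8) = 0.045500

P(4.1) = 4×L_0(4.1) + (-11)×L_1(4.1) + 0×L_2(4.1) + 0×L_3(4.1)
P(4.1) = -10.913500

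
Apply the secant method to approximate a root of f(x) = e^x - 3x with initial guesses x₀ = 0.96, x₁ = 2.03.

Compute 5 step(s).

f(x) = e^x - 3x
x₀ = 0.96, x₁ = 2.03

Secant formula: x_{n+1} = x_n - f(x_n)(x_n - x_{n-1})/(f(x_n) - f(x_{n-1}))

Iteration 1:
  f(0.960000) = -0.268304
  f(2.030000) = 1.524086
  x_2 = 2.030000 - 1.524086×(2.030000 - 0.960000)/(1.524086 - (-0.268304))
       = 1.120169
Iteration 2:
  f(2.030000) = 1.524086
  f(1.120169) = -0.295135
  x_3 = 1.120169 - (-0.295135)×(1.120169 - 2.030000)/(-0.295135 - 1.524086)
       = 1.267772
Iteration 3:
  f(1.120169) = -0.295135
  f(1.267772) = -0.250388
  x_4 = 1.267772 - (-0.250388)×(1.267772 - 1.120169)/(-0.250388 - (-0.295135))
       = 2.093714
Iteration 4:
  f(1.267772) = -0.250388
  f(2.093714) = 1.833859
  x_5 = 2.093714 - 1.833859×(2.093714 - 1.267772)/(1.833859 - (-0.250388))
       = 1.366995
Iteration 5:
  f(2.093714) = 1.833859
  f(1.366995) = -0.177442
  x_6 = 1.366995 - (-0.177442)×(1.366995 - 2.093714)/(-0.177442 - 1.833859)
       = 1.431108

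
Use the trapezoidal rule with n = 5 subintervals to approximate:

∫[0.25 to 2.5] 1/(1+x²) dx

f(x) = 1/(1+x²)
a = 0.25, b = 2.5, n = 5
h = (b - a)/n = 0.450000

Trapezoidal rule: (h/2)[f(x₀) + 2f(x₁) + 2f(x₂) + ... + f(xₙ)]

x_0 = 0.2500, f(x_0) = 0.941176, coefficient = 1
x_1 = 0.7000, f(x_1) = 0.671141, coefficient = 2
x_2 = 1.1500, f(x_2) = 0.430571, coefficient = 2
x_3 = 1.6000, f(x_3) = 0.280899, coefficient = 2
x_4 = 2.0500, f(x_4) = 0.192215, coefficient = 2
x_5 = 2.5000, f(x_5) = 0.137931, coefficient = 1

I ≈ (0.450000/2) × 4.228759 = 0.951471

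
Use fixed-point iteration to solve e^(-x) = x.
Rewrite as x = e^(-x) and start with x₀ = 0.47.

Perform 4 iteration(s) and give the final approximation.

Equation: e^(-x) = x
Fixed-point form: x = e^(-x)
x₀ = 0.47

x_1 = g(0.470000) = 0.625002
x_2 = g(0.625002) = 0.535260
x_3 = g(0.535260) = 0.585517
x_4 = g(0.585517) = 0.556818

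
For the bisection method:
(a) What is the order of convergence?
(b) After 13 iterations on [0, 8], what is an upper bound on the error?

(a) Bisection has linear (order 1) convergence; the error is halved each step.

(b) Error bound = (b-a)/2^n = (8 - 0)/2^{13}
    = 8/2^{13}

(a) 1 (linear); (b) error ≤ 9.77e-04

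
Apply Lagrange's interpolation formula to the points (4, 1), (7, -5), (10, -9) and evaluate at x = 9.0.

Lagrange interpolation formula:
P(x) = Σ yᵢ × Lᵢ(x)
where Lᵢ(x) = Π_{j≠i} (x - xⱼ)/(xᵢ - xⱼ)

L_0(9.0) = (9.0 - 7)/(4 - 7) × (9.0 - 10)/(4 - 10) = -0.111111
L_1(9.0) = (9.0 - 4)/(7 - 4) × (9.0 - 10)/(7 - 10) = 0.555556
L_2(9.0) = (9.0 - 4)/(10 - 4) × (9.0 - 7)/(10 - 7) = 0.555556

P(9.0) = 1×L_0(9.0) + (-5)×L_1(9.0) + (-9)×L_2(9.0)
P(9.0) = -7.888889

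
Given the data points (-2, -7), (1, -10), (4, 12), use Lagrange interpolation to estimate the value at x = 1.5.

Lagrange interpolation formula:
P(x) = Σ yᵢ × Lᵢ(x)
where Lᵢ(x) = Π_{j≠i} (x - xⱼ)/(xᵢ - xⱼ)

L_0(1.5) = (1.5 - 1)/(-2 - 1) × (1.5 - 4)/(-2 - 4) = -0.069444
L_1(1.5) = (1.5 - (-2))/(1 - (-2)) × (1.5 - 4)/(1 - 4) = 0.972222
L_2(1.5) = (1.5 - (-2))/(4 - (-2)) × (1.5 - 1)/(4 - 1) = 0.097222

P(1.5) = (-7)×L_0(1.5) + (-10)×L_1(1.5) + 12×L_2(1.5)
P(1.5) = -8.069444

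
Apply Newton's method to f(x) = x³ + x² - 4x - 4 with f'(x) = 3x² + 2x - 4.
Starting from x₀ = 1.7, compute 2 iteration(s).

f(x) = x³ + x² - 4x - 4
f'(x) = 3x² + 2x - 4
x₀ = 1.7

Newton-Raphson formula: x_{n+1} = x_n - f(x_n)/f'(x_n)

Iteration 1:
  f(1.700000) = -2.997000
  f'(1.700000) = 8.070000
  x_1 = 1.700000 - (-2.997000)/8.070000 = 2.071375
Iteration 2:
  f(2.071375) = 0.892530
  f'(2.071375) = 13.014540
  x_2 = 2.071375 - 0.892530/13.014540 = 2.002796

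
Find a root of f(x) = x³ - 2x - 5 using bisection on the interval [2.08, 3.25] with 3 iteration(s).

f(x) = x³ - 2x - 5
Initial interval: [2.08, 3.25]

Iteration 1:
  c_1 = (2.080000 + 3.250000)/2 = 2.665000
  f(c_1) = f(2.665000) = 8.597430
  f(a) × f(c) < 0, new interval: [2.080000, 2.665000]
Iteration 2:
  c_2 = (2.080000 + 2.665000)/2 = 2.372500
  f(c_2) = f(2.372500) = 3.609224
  f(a) × f(c) < 0, new interval: [2.080000, 2.372500]
Iteration 3:
  c_3 = (2.080000 + 2.372500)/2 = 2.226250
  f(c_3) = f(2.226250) = 1.581216
  f(a) × f(c) < 0, new interval: [2.080000, 2.226250]

After 3 iteration(s), the approximation is c_3 = 2.226250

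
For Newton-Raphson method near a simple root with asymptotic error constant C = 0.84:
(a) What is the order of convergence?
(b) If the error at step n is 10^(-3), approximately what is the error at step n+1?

(a) Newton-Raphson has quadratic (order 2) convergence near simple roots.
    This means |e_{n+1}| ≈ C|e_n|².

(b) With |e_n| = 10^(-3) and C = 0.84:
    |e_{n+1}| ≈ 0.84 × (10^(-3))² = 0.84 × 10^(-6)

(a) 2 (quadratic); (b) |e_{n+1}| ≈ 8.400e-07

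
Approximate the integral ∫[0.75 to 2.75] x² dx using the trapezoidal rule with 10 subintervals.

f(x) = x²
a = 0.75, b = 2.75, n = 10
h = (b - a)/n = 0.200000

Trapezoidal rule: (h/2)[f(x₀) + 2f(x₁) + 2f(x₂) + ... + f(xₙ)]

x_0 = 0.7500, f(x_0) = 0.562500, coefficient = 1
x_1 = 0.9500, f(x_1) = 0.902500, coefficient = 2
x_2 = 1.1500, f(x_2) = 1.322500, coefficient = 2
x_3 = 1.3500, f(x_3) = 1.822500, coefficient = 2
x_4 = 1.5500, f(x_4) = 2.402500, coefficient = 2
x_5 = 1.7500, f(x_5) = 3.062500, coefficient = 2
x_6 = 1.9500, f(x_6) = 3.802500, coefficient = 2
x_7 = 2.1500, f(x_7) = 4.622500, coefficient = 2
x_8 = 2.3500, f(x_8) = 5.522500, coefficient = 2
x_9 = 2.5500, f(x_9) = 6.502500, coefficient = 2
x_10 = 2.7500, f(x_10) = 7.562500, coefficient = 1

I ≈ (0.200000/2) × 68.050000 = 6.805000
Exact value: 6.791667
Error: 0.013333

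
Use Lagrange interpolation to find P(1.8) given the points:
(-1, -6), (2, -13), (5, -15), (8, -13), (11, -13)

Lagrange interpolation formula:
P(x) = Σ yᵢ × Lᵢ(x)
where Lᵢ(x) = Π_{j≠i} (x - xⱼ)/(xᵢ - xⱼ)

L_0(1.8) = (1.8 - 2)/(-1 - 2) × (1.8 - 5)/(-1 - 5) × (1.8 - 8)/(-1 - 8) × (1.8 - 11)/(-1 - 11) = 0.018779
L_1(1.8) = (1.8 - (-1))/(2 - (-1)) × (1.8 - 5)/(2 - 5) × (1.8 - 8)/(2 - 8) × (1.8 - 11)/(2 - 11) = 1.051602
L_2(1.8) = (1.8 - (-1))/(5 - (-1)) × (1.8 - 2)/(5 - 2) × (1.8 - 8)/(5 - 8) × (1.8 - 11)/(5 - 11) = -0.098588
L_3(1.8) = (1.8 - (-1))/(8 - (-1)) × (1.8 - 2)/(8 - 2) × (1.8 - 5)/(8 - 5) × (1.8 - 11)/(8 - 11) = 0.033923
L_4(1.8) = (1.8 - (-1))/(11 - (-1)) × (1.8 - 2)/(11 - 2) × (1.8 - 5)/(11 - 5) × (1.8 - 8)/(11 - 8) = -0.005715

P(1.8) = (-6)×L_0(1.8) + (-13)×L_1(1.8) + (-15)×L_2(1.8) + (-13)×L_3(1.8) + (-13)×L_4(1.8)
P(1.8) = -12.671374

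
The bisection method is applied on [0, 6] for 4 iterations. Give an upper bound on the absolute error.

Bisection error bound: |error| ≤ (b-a)/2^n
|error| ≤ (6 - 0)/2^4 = 6/2^4
|error| ≤ 0.3750000000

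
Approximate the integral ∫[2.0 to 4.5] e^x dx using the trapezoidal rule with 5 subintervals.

f(x) = e^x
a = 2.0, b = 4.5, n = 5
h = (b - a)/n = 0.500000

Trapezoidal rule: (h/2)[f(x₀) + 2f(x₁) + 2f(x₂) + ... + f(xₙ)]

x_0 = 2.0000, f(x_0) = 7.389056, coefficient = 1
x_1 = 2.5000, f(x_1) = 12.182494, coefficient = 2
x_2 = 3.0000, f(x_2) = 20.085537, coefficient = 2
x_3 = 3.5000, f(x_3) = 33.115452, coefficient = 2
x_4 = 4.0000, f(x_4) = 54.598150, coefficient = 2
x_5 = 4.5000, f(x_5) = 90.017131, coefficient = 1

I ≈ (0.500000/2) × 337.369453 = 84.342363
Exact value: 82.628075
Error: 1.714288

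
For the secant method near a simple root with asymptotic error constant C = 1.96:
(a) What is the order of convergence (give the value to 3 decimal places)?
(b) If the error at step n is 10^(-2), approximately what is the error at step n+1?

(a) Secant method has superlinear convergence with order φ = (1+√5)/2 ≈ 1.618.
    This means |e_{n+1}| ≈ C|e_n|^1.618.

(b) With |e_n| = 10^(-2) and C = 1.96:
    |e_{n+1}| ≈ 1.96 × (10^(-2))^1.618 = 1.96 × 10^(-3.24)

(a) ≈ 1.618 (golden ratio); (b) |e_{n+1}| ≈ 1.138e-03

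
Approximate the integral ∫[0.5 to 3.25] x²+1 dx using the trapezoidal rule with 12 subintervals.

f(x) = x²+1
a = 0.5, b = 3.25, n = 12
h = (b - a)/n = 0.229167

Trapezoidal rule: (h/2)[f(x₀) + 2f(x₁) + 2f(x₂) + ... + f(xₙ)]

x_0 = 0.5000, f(x_0) = 1.250000, coefficient = 1
x_1 = 0.7292, f(x_1) = 1.531684, coefficient = 2
x_2 = 0.9583, f(x_2) = 1.918403, coefficient = 2
x_3 = 1.1875, f(x_3) = 2.410156, coefficient = 2
x_4 = 1.4167, f(x_4) = 3.006944, coefficient = 2
x_5 = 1.6458, f(x_5) = 3.708767, coefficient = 2
x_6 = 1.8750, f(x_6) = 4.515625, coefficient = 2
x_7 = 2.1042, f(x_7) = 5.427517, coefficient = 2
x_8 = 2.3333, f(x_8) = 6.444444, coefficient = 2
x_9 = 2.5625, f(x_9) = 7.566406, coefficient = 2
x_10 = 2.7917, f(x_10) = 8.793403, coefficient = 2
x_11 = 3.0208, f(x_11) = 10.125434, coefficient = 2
x_12 = 3.2500, f(x_12) = 11.562500, coefficient = 1

I ≈ (0.229167/2) × 123.710069 = 14.175112
Exact value: 14.151042
Error: 0.024070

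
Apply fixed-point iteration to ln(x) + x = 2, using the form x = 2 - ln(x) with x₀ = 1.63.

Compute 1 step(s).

Equation: ln(x) + x = 2
Fixed-point form: x = 2 - ln(x)
x₀ = 1.63

x_1 = g(1.630000) = 1.511420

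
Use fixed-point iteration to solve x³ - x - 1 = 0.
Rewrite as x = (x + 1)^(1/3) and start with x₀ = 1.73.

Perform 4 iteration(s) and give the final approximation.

Equation: x³ - x - 1 = 0
Fixed-point form: x = (x + 1)^(1/3)
x₀ = 1.73

x_1 = g(1.730000) = 1.397615
x_2 = g(1.397615) = 1.338422
x_3 = g(1.338422) = 1.327316
x_4 = g(1.327316) = 1.325211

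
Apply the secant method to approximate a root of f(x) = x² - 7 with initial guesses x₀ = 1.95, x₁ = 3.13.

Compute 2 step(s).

f(x) = x² - 7
x₀ = 1.95, x₁ = 3.13

Secant formula: x_{n+1} = x_n - f(x_n)(x_n - x_{n-1})/(f(x_n) - f(x_{n-1}))

Iteration 1:
  f(1.950000) = -3.197500
  f(3.130000) = 2.796900
  x_2 = 3.130000 - 2.796900×(3.130000 - 1.950000)/(2.796900 - (-3.197500))
       = 2.579429
Iteration 2:
  f(3.130000) = 2.796900
  f(2.579429) = -0.346545
  x_3 = 2.579429 - (-0.346545)×(2.579429 - 3.130000)/(-0.346545 - 2.796900)
       = 2.640126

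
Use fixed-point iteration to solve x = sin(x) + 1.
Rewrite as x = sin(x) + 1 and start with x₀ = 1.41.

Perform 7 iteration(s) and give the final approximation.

Equation: x = sin(x) + 1
Fixed-point form: x = sin(x) + 1
x₀ = 1.41

x_1 = g(1.410000) = 1.987100
x_2 = g(1.987100) = 1.914590
x_3 = g(1.914590) = 1.941483
x_4 = g(1.941483) = 1.932079
x_5 = g(1.932079) = 1.935444
x_6 = g(1.935444) = 1.934249
x_7 = g(1.934249) = 1.934675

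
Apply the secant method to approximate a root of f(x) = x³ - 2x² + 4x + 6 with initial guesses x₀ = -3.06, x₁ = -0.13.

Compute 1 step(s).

f(x) = x³ - 2x² + 4x + 6
x₀ = -3.06, x₁ = -0.13

Secant formula: x_{n+1} = x_n - f(x_n)(x_n - x_{n-1})/(f(x_n) - f(x_{n-1}))

Iteration 1:
  f(-3.060000) = -53.619816
  f(-0.130000) = 5.444003
  x_2 = -0.130000 - 5.444003×(-0.130000 - (-3.060000))/(5.444003 - (-53.619816))
       = -0.400063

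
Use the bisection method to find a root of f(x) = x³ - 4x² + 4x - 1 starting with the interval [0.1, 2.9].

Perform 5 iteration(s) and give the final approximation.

f(x) = x³ - 4x² + 4x - 1
Initial interval: [0.1, 2.9]

Iteration 1:
  c_1 = (0.100000 + 2.900000)/2 = 1.500000
  f(c_1) = f(1.500000) = -0.625000
  f(a) × f(c) ≥ 0, new interval: [1.500000, 2.900000]
Iteration 2:
  c_2 = (1.500000 + 2.900000)/2 = 2.200000
  f(c_2) = f(2.200000) = -0.912000
  f(a) × f(c) ≥ 0, new interval: [2.200000, 2.900000]
Iteration 3:
  c_3 = (2.200000 + 2.900000)/2 = 2.550000
  f(c_3) = f(2.550000) = -0.228625
  f(a) × f(c) ≥ 0, new interval: [2.550000, 2.900000]
Iteration 4:
  c_4 = (2.550000 + 2.900000)/2 = 2.725000
  f(c_4) = f(2.725000) = 0.432328
  f(a) × f(c) < 0, new interval: [2.550000, 2.725000]
Iteration 5:
  c_5 = (2.550000 + 2.725000)/2 = 2.637500
  f(c_5) = f(2.637500) = 0.071896
  f(a) × f(c) < 0, new interval: [2.550000, 2.637500]

After 5 iteration(s), the approximation is c_5 = 2.637500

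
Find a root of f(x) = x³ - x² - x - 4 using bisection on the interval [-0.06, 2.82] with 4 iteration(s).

f(x) = x³ - x² - x - 4
Initial interval: [-0.06, 2.82]

Iteration 1:
  c_1 = (-0.060000 + 2.820000)/2 = 1.380000
  f(c_1) = f(1.380000) = -4.656328
  f(a) × f(c) ≥ 0, new interval: [1.380000, 2.820000]
Iteration 2:
  c_2 = (1.380000 + 2.820000)/2 = 2.100000
  f(c_2) = f(2.100000) = -1.249000
  f(a) × f(c) ≥ 0, new interval: [2.100000, 2.820000]
Iteration 3:
  c_3 = (2.100000 + 2.820000)/2 = 2.460000
  f(c_3) = f(2.460000) = 2.375336
  f(a) × f(c) < 0, new interval: [2.100000, 2.460000]
Iteration 4:
  c_4 = (2.100000 + 2.460000)/2 = 2.280000
  f(c_4) = f(2.280000) = 0.373952
  f(a) × f(c) < 0, new interval: [2.100000, 2.280000]

After 4 iteration(s), the approximation is c_4 = 2.280000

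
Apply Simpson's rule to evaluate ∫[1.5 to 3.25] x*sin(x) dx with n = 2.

f(x) = x*sin(x)
a = 1.5, b = 3.25, n = 2
h = (b - a)/n = 0.875000

Simpson's rule: (h/3)[f(x₀) + 4f(x₁) + 2f(x₂) + ... + f(xₙ)]

x_0 = 1.5000, f(x_0) = 1.496242, coefficient = 1
x_1 = 2.3750, f(x_1) = 1.647502, coefficient = 4
x_2 = 3.2500, f(x_2) = -0.351634, coefficient = 1

I ≈ (0.875000/3) × 7.734616 = 2.255930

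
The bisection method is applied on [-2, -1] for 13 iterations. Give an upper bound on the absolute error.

Bisection error bound: |error| ≤ (b-a)/2^n
|error| ≤ (-1 - (-2))/2^13 = 1/2^13
|error| ≤ 0.0001220703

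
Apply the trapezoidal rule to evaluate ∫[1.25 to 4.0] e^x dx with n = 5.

f(x) = e^x
a = 1.25, b = 4.0, n = 5
h = (b - a)/n = 0.550000

Trapezoidal rule: (h/2)[f(x₀) + 2f(x₁) + 2f(x₂) + ... + f(xₙ)]

x_0 = 1.2500, f(x_0) = 3.490343, coefficient = 1
x_1 = 1.8000, f(x_1) = 6.049647, coefficient = 2
x_2 = 2.3500, f(x_2) = 10.485570, coefficient = 2
x_3 = 2.9000, f(x_3) = 18.174145, coefficient = 2
x_4 = 3.4500, f(x_4) = 31.500392, coefficient = 2
x_5 = 4.0000, f(x_5) = 54.598150, coefficient = 1

I ≈ (0.550000/2) × 190.508003 = 52.389701
Exact value: 51.107807
Error: 1.281894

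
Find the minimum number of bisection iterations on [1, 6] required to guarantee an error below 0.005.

We need (b-a)/2^n ≤ 0.005
(6 - 1)/2^n ≤ 0.005
5/2^n ≤ 0.005
2^n ≥ 1000
n ≥ log₂(1000) = 9.97
n ≥ 10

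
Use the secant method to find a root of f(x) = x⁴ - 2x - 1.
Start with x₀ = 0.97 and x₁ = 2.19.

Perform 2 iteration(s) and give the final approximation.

f(x) = x⁴ - 2x - 1
x₀ = 0.97, x₁ = 2.19

Secant formula: x_{n+1} = x_n - f(x_n)(x_n - x_{n-1})/(f(x_n) - f(x_{n-1}))

Iteration 1:
  f(0.970000) = -2.054707
  f(2.190000) = 17.622575
  x_2 = 2.190000 - 17.622575×(2.190000 - 0.970000)/(17.622575 - (-2.054707))
       = 1.097393
Iteration 2:
  f(2.190000) = 17.622575
  f(1.097393) = -1.744517
  x_3 = 1.097393 - (-1.744517)×(1.097393 - 2.190000)/(-1.744517 - 17.622575)
       = 1.195811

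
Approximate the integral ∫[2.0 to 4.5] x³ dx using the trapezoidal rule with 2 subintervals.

f(x) = x³
a = 2.0, b = 4.5, n = 2
h = (b - a)/n = 1.250000

Trapezoidal rule: (h/2)[f(x₀) + 2f(x₁) + 2f(x₂) + ... + f(xₙ)]

x_0 = 2.0000, f(x_0) = 8.000000, coefficient = 1
x_1 = 3.2500, f(x_1) = 34.328125, coefficient = 2
x_2 = 4.5000, f(x_2) = 91.125000, coefficient = 1

I ≈ (1.250000/2) × 167.781250 = 104.863281
Exact value: 98.515625
Error: 6.347656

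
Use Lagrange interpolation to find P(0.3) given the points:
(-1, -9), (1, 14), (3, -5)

Lagrange interpolation formula:
P(x) = Σ yᵢ × Lᵢ(x)
where Lᵢ(x) = Π_{j≠i} (x - xⱼ)/(xᵢ - xⱼ)

L_0(0.3) = (0.3 - 1)/(-1 - 1) × (0.3 - 3)/(-1 - 3) = 0.236250
L_1(0.3) = (0.3 - (-1))/(1 - (-1)) × (0.3 - 3)/(1 - 3) = 0.877500
L_2(0.3) = (0.3 - (-1))/(3 - (-1)) × (0.3 - 1)/(3 - 1) = -0.113750

P(0.3) = (-9)×L_0(0.3) + 14×L_1(0.3) + (-5)×L_2(0.3)
P(0.3) = 10.727500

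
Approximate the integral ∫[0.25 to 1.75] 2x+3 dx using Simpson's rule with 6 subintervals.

f(x) = 2x+3
a = 0.25, b = 1.75, n = 6
h = (b - a)/n = 0.250000

Simpson's rule: (h/3)[f(x₀) + 4f(x₁) + 2f(x₂) + ... + f(xₙ)]

x_0 = 0.2500, f(x_0) = 3.500000, coefficient = 1
x_1 = 0.5000, f(x_1) = 4.000000, coefficient = 4
x_2 = 0.7500, f(x_2) = 4.500000, coefficient = 2
x_3 = 1.0000, f(x_3) = 5.000000, coefficient = 4
x_4 = 1.2500, f(x_4) = 5.500000, coefficient = 2
x_5 = 1.5000, f(x_5) = 6.000000, coefficient = 4
x_6 = 1.7500, f(x_6) = 6.500000, coefficient = 1

I ≈ (0.250000/3) × 90.000000 = 7.500000
Exact value: 7.500000
Error: 0.000000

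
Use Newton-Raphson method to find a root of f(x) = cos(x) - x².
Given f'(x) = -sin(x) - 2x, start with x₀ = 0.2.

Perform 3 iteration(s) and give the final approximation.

f(x) = cos(x) - x²
f'(x) = -sin(x) - 2x
x₀ = 0.2

Newton-Raphson formula: x_{n+1} = x_n - f(x_n)/f'(x_n)

Iteration 1:
  f(0.200000) = 0.940067
  f'(0.200000) = -0.598669
  x_1 = 0.200000 - 0.940067/(-0.598669) = 1.770260
Iteration 2:
  f(1.770260) = -3.331965
  f'(1.770260) = -4.520693
  x_2 = 1.770260 - (-3.331965)/(-4.520693) = 1.033213
Iteration 3:
  f(1.033213) = -0.555467
  f'(1.033213) = -2.925374
  x_3 = 1.033213 - (-0.555467)/(-2.925374) = 0.843334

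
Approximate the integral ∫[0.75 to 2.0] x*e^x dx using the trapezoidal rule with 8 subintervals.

f(x) = x*e^x
a = 0.75, b = 2.0, n = 8
h = (b - a)/n = 0.156250

Trapezoidal rule: (h/2)[f(x₀) + 2f(x₁) + 2f(x₂) + ... + f(xₙ)]

x_0 = 0.7500, f(x_0) = 1.587750, coefficient = 1
x_1 = 0.9062, f(x_1) = 2.242990, coefficient = 2
x_2 = 1.0625, f(x_2) = 3.074446, coefficient = 2
x_3 = 1.2188, f(x_3) = 4.122978, coefficient = 2
x_4 = 1.3750, f(x_4) = 5.438230, coefficient = 2
x_5 = 1.5312, f(x_5) = 7.080428, coefficient = 2
x_6 = 1.6875, f(x_6) = 9.122539, coefficient = 2
x_7 = 1.8438, f(x_7) = 11.652859, coefficient = 2
x_8 = 2.0000, f(x_8) = 14.778112, coefficient = 1

I ≈ (0.156250/2) × 101.834803 = 7.955844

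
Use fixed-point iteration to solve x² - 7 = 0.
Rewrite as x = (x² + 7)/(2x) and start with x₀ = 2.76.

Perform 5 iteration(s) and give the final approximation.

Equation: x² - 7 = 0
Fixed-point form: x = (x² + 7)/(2x)
x₀ = 2.76

x_1 = g(2.760000) = 2.648116
x_2 = g(2.648116) = 2.645752
x_3 = g(2.645752) = 2.645751
x_4 = g(2.645751) = 2.645751
x_5 = g(2.645751) = 2.645751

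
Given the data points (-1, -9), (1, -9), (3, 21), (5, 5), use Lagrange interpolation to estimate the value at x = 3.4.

Lagrange interpolation formula:
P(x) = Σ yᵢ × Lᵢ(x)
where Lᵢ(x) = Π_{j≠i} (x - xⱼ)/(xᵢ - xⱼ)

L_0(3.4) = (3.4 - 1)/(-1 - 1) × (3.4 - 3)/(-1 - 3) × (3.4 - 5)/(-1 - 5) = 0.032000
L_1(3.4) = (3.4 - (-1))/(1 - (-1)) × (3.4 - 3)/(1 - 3) × (3.4 - 5)/(1 - 5) = -0.176000
L_2(3.4) = (3.4 - (-1))/(3 - (-1)) × (3.4 - 1)/(3 - 1) × (3.4 - 5)/(3 - 5) = 1.056000
L_3(3.4) = (3.4 - (-1))/(5 - (-1)) × (3.4 - 1)/(5 - 1) × (3.4 - 3)/(5 - 3) = 0.088000

P(3.4) = (-9)×L_0(3.4) + (-9)×L_1(3.4) + 21×L_2(3.4) + 5×L_3(3.4)
P(3.4) = 23.912000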